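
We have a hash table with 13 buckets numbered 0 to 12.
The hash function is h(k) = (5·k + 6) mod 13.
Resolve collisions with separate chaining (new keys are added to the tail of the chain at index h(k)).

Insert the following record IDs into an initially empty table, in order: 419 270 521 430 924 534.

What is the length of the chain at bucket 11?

4

419 -> bucket 8
270 -> bucket 4
521 -> bucket 11
430 -> bucket 11 (collision)
924 -> bucket 11 (collision)
534 -> bucket 11 (collision)
Final buckets:
0: _
1: _
2: _
3: _
4: 270
5: _
6: _
7: _
8: 419
9: _
10: _
11: 521 -> 430 -> 924 -> 534
12: _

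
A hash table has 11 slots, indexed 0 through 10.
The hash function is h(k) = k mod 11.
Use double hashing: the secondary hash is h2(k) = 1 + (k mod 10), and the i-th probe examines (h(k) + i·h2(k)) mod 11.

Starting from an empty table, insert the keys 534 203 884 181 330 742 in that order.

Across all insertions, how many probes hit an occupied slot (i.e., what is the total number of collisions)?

534: h=6 → slot 6
203: h=5 → slot 5
884: h=4 → slot 4
181: h=5, h2=2, probe 5,7 → slot 7
330: h=0 → slot 0
742: h=5, h2=3, probe 5,8 → slot 8
Table: [330, ., ., ., 884, 203, 534, 181, 742, ., .]

2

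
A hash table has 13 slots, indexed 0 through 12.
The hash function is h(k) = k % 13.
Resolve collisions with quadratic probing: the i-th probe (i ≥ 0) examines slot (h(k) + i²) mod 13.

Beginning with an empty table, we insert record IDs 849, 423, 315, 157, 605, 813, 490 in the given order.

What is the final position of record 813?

Insert 849: h=4, slot 4 empty → index 4.
Insert 423: h=7, slot 7 empty → index 7.
Insert 315: h=3, slot 3 empty → index 3.
Insert 157: h=1, slot 1 empty → index 1.
Insert 605: h=7, slot 7 occupied → index 8.
Insert 813: h=7, slots 7,8 occupied → index 11.
Insert 490: h=9, slot 9 empty → index 9.
Table: [., 157, ., 315, 849, ., ., 423, 605, 490, ., 813, .]

11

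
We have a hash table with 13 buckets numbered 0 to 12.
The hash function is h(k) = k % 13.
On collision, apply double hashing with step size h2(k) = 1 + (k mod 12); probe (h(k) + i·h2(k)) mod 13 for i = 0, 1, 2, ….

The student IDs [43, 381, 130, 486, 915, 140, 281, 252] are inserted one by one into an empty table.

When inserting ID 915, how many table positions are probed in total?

2

43 hashes to 4; slot 4 is free → place at 4.
381 hashes to 4, h2=10; 4 taken → place at 1.
130 hashes to 0; slot 0 is free → place at 0.
486 hashes to 5; slot 5 is free → place at 5.
915 hashes to 5, h2=4; 5 taken → place at 9.
140 hashes to 10; slot 10 is free → place at 10.
281 hashes to 8; slot 8 is free → place at 8.
252 hashes to 5, h2=1; 5 taken → place at 6.
Table: [130, 381, -, -, 43, 486, 252, -, 281, 915, 140, -, -]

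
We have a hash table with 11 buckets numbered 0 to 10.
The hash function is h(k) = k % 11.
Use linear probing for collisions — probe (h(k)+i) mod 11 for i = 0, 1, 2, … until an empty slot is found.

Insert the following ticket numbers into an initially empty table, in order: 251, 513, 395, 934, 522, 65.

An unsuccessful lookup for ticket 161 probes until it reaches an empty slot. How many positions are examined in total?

251 hashes to 9; slot 9 is free → place at 9.
513 hashes to 7; slot 7 is free → place at 7.
395 hashes to 10; slot 10 is free → place at 10.
934 hashes to 10; 10 taken → place at 0.
522 hashes to 5; slot 5 is free → place at 5.
65 hashes to 10; 10,0 taken → place at 1.
Table: [934, 65, _, _, _, 522, _, 513, _, 251, 395]
Lookup 161: h=7, probe 7,8 → slot 8 empty, not found.

2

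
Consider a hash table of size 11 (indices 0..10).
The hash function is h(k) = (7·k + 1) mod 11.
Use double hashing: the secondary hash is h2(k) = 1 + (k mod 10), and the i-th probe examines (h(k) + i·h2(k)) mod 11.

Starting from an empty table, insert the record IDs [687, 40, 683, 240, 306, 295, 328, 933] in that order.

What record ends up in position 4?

295

Insert 687: h=3, slot 3 empty -> index 3.
Insert 40: h=6, slot 6 empty -> index 6.
Insert 683: h=8, slot 8 empty -> index 8.
Insert 240: h=9, slot 9 empty -> index 9.
Insert 306: h=9, h2=7, slot 9 occupied -> index 5.
Insert 295: h=9, h2=6, slot 9 occupied -> index 4.
Insert 328: h=9, h2=9, slot 9 occupied -> index 7.
Insert 933: h=9, h2=4, slot 9 occupied -> index 2.
Table: [∅, ∅, 933, 687, 295, 306, 40, 328, 683, 240, ∅]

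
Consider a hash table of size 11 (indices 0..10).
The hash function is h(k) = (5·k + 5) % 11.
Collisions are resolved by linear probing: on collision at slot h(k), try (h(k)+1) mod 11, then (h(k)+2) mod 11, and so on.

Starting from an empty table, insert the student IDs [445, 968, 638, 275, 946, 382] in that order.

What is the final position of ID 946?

Insert 445: h=8, slot 8 empty => index 8.
Insert 968: h=5, slot 5 empty => index 5.
Insert 638: h=5, slot 5 occupied => index 6.
Insert 275: h=5, slots 5,6 occupied => index 7.
Insert 946: h=5, slots 5,6,7,8 occupied => index 9.
Insert 382: h=1, slot 1 empty => index 1.
Table: [-, 382, -, -, -, 968, 638, 275, 445, 946, -]

9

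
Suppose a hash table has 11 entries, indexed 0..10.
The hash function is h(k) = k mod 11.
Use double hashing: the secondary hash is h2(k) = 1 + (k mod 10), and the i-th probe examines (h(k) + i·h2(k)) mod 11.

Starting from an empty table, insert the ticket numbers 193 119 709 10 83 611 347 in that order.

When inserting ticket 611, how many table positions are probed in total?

Insert 193: h=6, slot 6 empty => index 6.
Insert 119: h=9, slot 9 empty => index 9.
Insert 709: h=5, slot 5 empty => index 5.
Insert 10: h=10, slot 10 empty => index 10.
Insert 83: h=6, h2=4, slots 6,10 occupied => index 3.
Insert 611: h=6, h2=2, slot 6 occupied => index 8.
Insert 347: h=6, h2=8, slots 6,3 occupied => index 0.
Table: [347, ., ., 83, ., 709, 193, ., 611, 119, 10]

2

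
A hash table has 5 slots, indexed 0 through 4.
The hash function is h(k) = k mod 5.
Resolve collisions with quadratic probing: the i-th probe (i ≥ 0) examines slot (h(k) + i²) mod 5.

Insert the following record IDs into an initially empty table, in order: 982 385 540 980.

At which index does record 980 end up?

982 hashes to 2; slot 2 is free -> place at 2.
385 hashes to 0; slot 0 is free -> place at 0.
540 hashes to 0; 0 taken -> place at 1.
980 hashes to 0; 0,1 taken -> place at 4.
Table: [385, 540, 982, _, 980]

4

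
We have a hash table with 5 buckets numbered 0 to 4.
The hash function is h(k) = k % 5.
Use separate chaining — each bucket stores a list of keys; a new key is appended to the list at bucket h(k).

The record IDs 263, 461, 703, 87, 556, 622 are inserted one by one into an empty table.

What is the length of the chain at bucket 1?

2

263 -> bucket 3
461 -> bucket 1
703 -> bucket 3 (collision)
87 -> bucket 2
556 -> bucket 1 (collision)
622 -> bucket 2 (collision)
Final buckets:
0: _
1: 461 -> 556
2: 87 -> 622
3: 263 -> 703
4: _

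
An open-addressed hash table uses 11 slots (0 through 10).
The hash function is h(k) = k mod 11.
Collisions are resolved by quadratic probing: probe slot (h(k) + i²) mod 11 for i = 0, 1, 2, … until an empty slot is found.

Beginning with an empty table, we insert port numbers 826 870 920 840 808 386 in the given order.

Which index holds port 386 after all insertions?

826 hashes to 1; slot 1 is free -> place at 1.
870 hashes to 1; 1 taken -> place at 2.
920 hashes to 7; slot 7 is free -> place at 7.
840 hashes to 4; slot 4 is free -> place at 4.
808 hashes to 5; slot 5 is free -> place at 5.
386 hashes to 1; 1,2,5 taken -> place at 10.
Table: [_, 826, 870, _, 840, 808, _, 920, _, _, 386]

10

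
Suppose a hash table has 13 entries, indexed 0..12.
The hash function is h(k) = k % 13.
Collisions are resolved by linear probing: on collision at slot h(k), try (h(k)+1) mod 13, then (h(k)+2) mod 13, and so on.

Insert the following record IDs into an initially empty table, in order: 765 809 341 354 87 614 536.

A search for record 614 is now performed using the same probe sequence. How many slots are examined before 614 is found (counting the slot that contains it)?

4

Insert 765: h=11, slot 11 empty => index 11.
Insert 809: h=3, slot 3 empty => index 3.
Insert 341: h=3, slot 3 occupied => index 4.
Insert 354: h=3, slots 3,4 occupied => index 5.
Insert 87: h=9, slot 9 empty => index 9.
Insert 614: h=3, slots 3,4,5 occupied => index 6.
Insert 536: h=3, slots 3,4,5,6 occupied => index 7.
Table: [∅, ∅, ∅, 809, 341, 354, 614, 536, ∅, 87, ∅, 765, ∅]
Lookup 614: h=3, probe 3,4,5,6 → found at 6.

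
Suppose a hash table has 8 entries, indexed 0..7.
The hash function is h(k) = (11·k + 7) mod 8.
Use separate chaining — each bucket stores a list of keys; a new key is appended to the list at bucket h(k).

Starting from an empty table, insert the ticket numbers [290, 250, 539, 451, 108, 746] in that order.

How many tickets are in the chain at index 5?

3

290 → bucket 5
250 → bucket 5 (collision)
539 → bucket 0
451 → bucket 0 (collision)
108 → bucket 3
746 → bucket 5 (collision)
Final buckets:
0: 539 -> 451
1: .
2: .
3: 108
4: .
5: 290 -> 250 -> 746
6: .
7: .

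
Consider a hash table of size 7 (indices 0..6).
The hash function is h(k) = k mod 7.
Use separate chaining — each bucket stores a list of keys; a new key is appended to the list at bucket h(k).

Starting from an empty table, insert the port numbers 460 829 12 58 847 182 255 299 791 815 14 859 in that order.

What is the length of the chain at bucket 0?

4

Insert 460: h=5, bucket 5 empty -> new chain.
Insert 829: h=3, bucket 3 empty -> new chain.
Insert 12: h=5, bucket 5 nonempty -> append to chain.
Insert 58: h=2, bucket 2 empty -> new chain.
Insert 847: h=0, bucket 0 empty -> new chain.
Insert 182: h=0, bucket 0 nonempty -> append to chain.
Insert 255: h=3, bucket 3 nonempty -> append to chain.
Insert 299: h=5, bucket 5 nonempty -> append to chain.
Insert 791: h=0, bucket 0 nonempty -> append to chain.
Insert 815: h=3, bucket 3 nonempty -> append to chain.
Insert 14: h=0, bucket 0 nonempty -> append to chain.
Insert 859: h=5, bucket 5 nonempty -> append to chain.
Final buckets:
0: 847 -> 182 -> 791 -> 14
1: —
2: 58
3: 829 -> 255 -> 815
4: —
5: 460 -> 12 -> 299 -> 859
6: —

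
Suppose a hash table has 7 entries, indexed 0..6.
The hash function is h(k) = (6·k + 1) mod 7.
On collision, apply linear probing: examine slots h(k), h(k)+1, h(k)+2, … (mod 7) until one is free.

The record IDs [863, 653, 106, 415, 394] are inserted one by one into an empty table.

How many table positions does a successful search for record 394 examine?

Insert 863: h=6, slot 6 empty -> index 6.
Insert 653: h=6, slot 6 occupied -> index 0.
Insert 106: h=0, slot 0 occupied -> index 1.
Insert 415: h=6, slots 6,0,1 occupied -> index 2.
Insert 394: h=6, slots 6,0,1,2 occupied -> index 3.
Table: [653, 106, 415, 394, ., ., 863]
Lookup 394: h=6, probe 6,0,1,2,3 → found at 3.

5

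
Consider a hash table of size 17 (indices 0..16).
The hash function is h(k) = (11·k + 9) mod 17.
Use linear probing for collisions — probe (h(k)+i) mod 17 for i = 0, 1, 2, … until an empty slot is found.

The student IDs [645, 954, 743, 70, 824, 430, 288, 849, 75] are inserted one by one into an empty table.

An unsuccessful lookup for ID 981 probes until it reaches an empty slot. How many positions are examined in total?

645: h=15 => slot 15
954: h=14 => slot 14
743: h=5 => slot 5
70: h=14, probe 14,15,16 => slot 16
824: h=12 => slot 12
430: h=13 => slot 13
288: h=15, probe 15,16,0 => slot 0
849: h=15, probe 15,16,0,1 => slot 1
75: h=1, probe 1,2 => slot 2
Table: [288, 849, 75, _, _, 743, _, _, _, _, _, _, 824, 430, 954, 645, 70]
Lookup 981: h=5, probe 5,6 → slot 6 empty, not found.

2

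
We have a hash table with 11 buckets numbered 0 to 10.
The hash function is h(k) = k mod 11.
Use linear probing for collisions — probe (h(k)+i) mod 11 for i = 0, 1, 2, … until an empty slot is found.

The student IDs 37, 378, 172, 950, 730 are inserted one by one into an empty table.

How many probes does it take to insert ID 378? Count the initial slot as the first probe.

37 hashes to 4; slot 4 is free => place at 4.
378 hashes to 4; 4 taken => place at 5.
172 hashes to 7; slot 7 is free => place at 7.
950 hashes to 4; 4,5 taken => place at 6.
730 hashes to 4; 4,5,6,7 taken => place at 8.
Table: [_, _, _, _, 37, 378, 950, 172, 730, _, _]

2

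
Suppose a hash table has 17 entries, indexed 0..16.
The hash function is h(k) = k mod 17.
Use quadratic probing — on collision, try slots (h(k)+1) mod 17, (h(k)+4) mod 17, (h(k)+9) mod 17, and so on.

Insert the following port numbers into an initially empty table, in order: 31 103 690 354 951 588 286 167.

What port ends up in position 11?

588

31: h=14 -> slot 14
103: h=1 -> slot 1
690: h=10 -> slot 10
354: h=14, probe 14,15 -> slot 15
951: h=16 -> slot 16
588: h=10, probe 10,11 -> slot 11
286: h=14, probe 14,15,1,6 -> slot 6
167: h=14, probe 14,15,1,6,13 -> slot 13
Table: [., 103, ., ., ., ., 286, ., ., ., 690, 588, ., 167, 31, 354, 951]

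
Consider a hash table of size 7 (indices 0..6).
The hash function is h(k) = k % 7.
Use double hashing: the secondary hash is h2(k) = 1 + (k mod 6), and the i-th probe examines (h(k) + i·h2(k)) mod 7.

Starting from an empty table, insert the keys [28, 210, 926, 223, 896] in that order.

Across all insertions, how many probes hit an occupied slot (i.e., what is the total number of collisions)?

28 hashes to 0; slot 0 is free -> place at 0.
210 hashes to 0, h2=1; 0 taken -> place at 1.
926 hashes to 2; slot 2 is free -> place at 2.
223 hashes to 6; slot 6 is free -> place at 6.
896 hashes to 0, h2=3; 0 taken -> place at 3.
Table: [28, 210, 926, 896, —, —, 223]

2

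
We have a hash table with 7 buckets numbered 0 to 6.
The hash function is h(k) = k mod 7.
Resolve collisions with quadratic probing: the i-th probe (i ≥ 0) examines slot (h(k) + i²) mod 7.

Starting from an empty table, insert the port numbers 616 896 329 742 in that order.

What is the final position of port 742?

2

616: h=0 => slot 0
896: h=0, probe 0,1 => slot 1
329: h=0, probe 0,1,4 => slot 4
742: h=0, probe 0,1,4,2 => slot 2
Table: [616, 896, 742, ., 329, ., .]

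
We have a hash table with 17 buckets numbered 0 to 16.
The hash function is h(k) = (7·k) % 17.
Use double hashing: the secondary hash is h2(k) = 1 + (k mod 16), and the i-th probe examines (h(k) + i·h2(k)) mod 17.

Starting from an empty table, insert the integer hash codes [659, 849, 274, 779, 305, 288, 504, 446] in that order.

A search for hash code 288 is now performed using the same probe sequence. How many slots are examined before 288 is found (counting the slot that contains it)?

2

659 hashes to 6; slot 6 is free → place at 6.
849 hashes to 10; slot 10 is free → place at 10.
274 hashes to 14; slot 14 is free → place at 14.
779 hashes to 13; slot 13 is free → place at 13.
305 hashes to 10, h2=2; 10 taken → place at 12.
288 hashes to 10, h2=1; 10 taken → place at 11.
504 hashes to 9; slot 9 is free → place at 9.
446 hashes to 11, h2=15; 11,9 taken → place at 7.
Table: [_, _, _, _, _, _, 659, 446, _, 504, 849, 288, 305, 779, 274, _, _]
Lookup 288: h=10, h2=1, probe 10,11 → found at 11.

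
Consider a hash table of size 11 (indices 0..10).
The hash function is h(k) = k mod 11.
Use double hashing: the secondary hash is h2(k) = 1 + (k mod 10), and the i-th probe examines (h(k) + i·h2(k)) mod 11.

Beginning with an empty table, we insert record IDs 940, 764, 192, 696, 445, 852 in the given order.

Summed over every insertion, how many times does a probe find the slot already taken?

7

Insert 940: h=5, slot 5 empty => index 5.
Insert 764: h=5, h2=5, slot 5 occupied => index 10.
Insert 192: h=5, h2=3, slot 5 occupied => index 8.
Insert 696: h=3, slot 3 empty => index 3.
Insert 445: h=5, h2=6, slot 5 occupied => index 0.
Insert 852: h=5, h2=3, slots 5,8,0,3 occupied => index 6.
Table: [445, —, —, 696, —, 940, 852, —, 192, —, 764]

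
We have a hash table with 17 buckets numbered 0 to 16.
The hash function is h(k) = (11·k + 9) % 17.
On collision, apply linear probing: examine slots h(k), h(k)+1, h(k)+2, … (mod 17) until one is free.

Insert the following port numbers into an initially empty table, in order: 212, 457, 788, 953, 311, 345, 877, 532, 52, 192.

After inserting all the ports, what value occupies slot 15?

212 hashes to 12; slot 12 is free -> place at 12.
457 hashes to 4; slot 4 is free -> place at 4.
788 hashes to 7; slot 7 is free -> place at 7.
953 hashes to 3; slot 3 is free -> place at 3.
311 hashes to 13; slot 13 is free -> place at 13.
345 hashes to 13; 13 taken -> place at 14.
877 hashes to 0; slot 0 is free -> place at 0.
532 hashes to 13; 13,14 taken -> place at 15.
52 hashes to 3; 3,4 taken -> place at 5.
192 hashes to 13; 13,14,15 taken -> place at 16.
Table: [877, —, —, 953, 457, 52, —, 788, —, —, —, —, 212, 311, 345, 532, 192]

532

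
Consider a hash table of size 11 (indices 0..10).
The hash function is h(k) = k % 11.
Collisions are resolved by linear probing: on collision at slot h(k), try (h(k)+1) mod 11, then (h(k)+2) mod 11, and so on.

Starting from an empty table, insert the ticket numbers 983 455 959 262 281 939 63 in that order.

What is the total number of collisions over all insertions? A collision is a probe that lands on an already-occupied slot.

4

Insert 983: h=4, slot 4 empty -> index 4.
Insert 455: h=4, slot 4 occupied -> index 5.
Insert 959: h=2, slot 2 empty -> index 2.
Insert 262: h=9, slot 9 empty -> index 9.
Insert 281: h=6, slot 6 empty -> index 6.
Insert 939: h=4, slots 4,5,6 occupied -> index 7.
Insert 63: h=8, slot 8 empty -> index 8.
Table: [—, —, 959, —, 983, 455, 281, 939, 63, 262, —]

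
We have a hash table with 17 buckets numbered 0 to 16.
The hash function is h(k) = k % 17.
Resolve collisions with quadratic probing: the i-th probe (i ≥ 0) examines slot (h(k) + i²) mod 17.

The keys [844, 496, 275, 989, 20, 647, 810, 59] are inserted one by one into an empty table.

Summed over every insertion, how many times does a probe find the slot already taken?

8

844 hashes to 11; slot 11 is free => place at 11.
496 hashes to 3; slot 3 is free => place at 3.
275 hashes to 3; 3 taken => place at 4.
989 hashes to 3; 3,4 taken => place at 7.
20 hashes to 3; 3,4,7 taken => place at 12.
647 hashes to 1; slot 1 is free => place at 1.
810 hashes to 11; 11,12 taken => place at 15.
59 hashes to 8; slot 8 is free => place at 8.
Table: [—, 647, —, 496, 275, —, —, 989, 59, —, —, 844, 20, —, —, 810, —]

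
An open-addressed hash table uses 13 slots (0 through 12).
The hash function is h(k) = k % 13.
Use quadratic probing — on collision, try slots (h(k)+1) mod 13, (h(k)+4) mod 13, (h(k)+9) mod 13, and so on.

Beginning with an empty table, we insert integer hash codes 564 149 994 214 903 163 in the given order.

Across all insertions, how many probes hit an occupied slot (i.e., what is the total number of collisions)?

564 hashes to 5; slot 5 is free → place at 5.
149 hashes to 6; slot 6 is free → place at 6.
994 hashes to 6; 6 taken → place at 7.
214 hashes to 6; 6,7 taken → place at 10.
903 hashes to 6; 6,7,10 taken → place at 2.
163 hashes to 7; 7 taken → place at 8.
Table: [-, -, 903, -, -, 564, 149, 994, 163, -, 214, -, -]

7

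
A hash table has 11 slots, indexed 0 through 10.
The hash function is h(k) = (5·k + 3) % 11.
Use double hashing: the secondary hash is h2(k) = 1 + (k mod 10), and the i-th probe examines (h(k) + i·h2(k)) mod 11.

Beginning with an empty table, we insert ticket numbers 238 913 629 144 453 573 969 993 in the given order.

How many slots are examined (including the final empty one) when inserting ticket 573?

238 hashes to 5; slot 5 is free → place at 5.
913 hashes to 3; slot 3 is free → place at 3.
629 hashes to 2; slot 2 is free → place at 2.
144 hashes to 8; slot 8 is free → place at 8.
453 hashes to 2, h2=4; 2 taken → place at 6.
573 hashes to 8, h2=4; 8 taken → place at 1.
969 hashes to 8, h2=10; 8 taken → place at 7.
993 hashes to 7, h2=4; 7 taken → place at 0.
Table: [993, 573, 629, 913, —, 238, 453, 969, 144, —, —]

2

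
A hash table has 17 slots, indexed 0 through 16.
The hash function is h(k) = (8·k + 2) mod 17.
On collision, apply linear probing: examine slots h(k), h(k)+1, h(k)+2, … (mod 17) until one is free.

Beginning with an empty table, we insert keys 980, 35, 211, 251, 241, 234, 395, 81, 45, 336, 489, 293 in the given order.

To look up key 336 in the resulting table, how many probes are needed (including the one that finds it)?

Insert 980: h=5, slot 5 empty -> index 5.
Insert 35: h=10, slot 10 empty -> index 10.
Insert 211: h=7, slot 7 empty -> index 7.
Insert 251: h=4, slot 4 empty -> index 4.
Insert 241: h=9, slot 9 empty -> index 9.
Insert 234: h=4, slots 4,5 occupied -> index 6.
Insert 395: h=0, slot 0 empty -> index 0.
Insert 81: h=4, slots 4,5,6,7 occupied -> index 8.
Insert 45: h=5, slots 5,6,7,8,9,10 occupied -> index 11.
Insert 336: h=4, slots 4,5,6,7,8,9,10,11 occupied -> index 12.
Insert 489: h=4, slots 4,5,6,7,8,9,10,11,12 occupied -> index 13.
Insert 293: h=0, slot 0 occupied -> index 1.
Table: [395, 293, ∅, ∅, 251, 980, 234, 211, 81, 241, 35, 45, 336, 489, ∅, ∅, ∅]
Lookup 336: h=4, probe 4,5,6,7,8,9,10,11,12 → found at 12.

9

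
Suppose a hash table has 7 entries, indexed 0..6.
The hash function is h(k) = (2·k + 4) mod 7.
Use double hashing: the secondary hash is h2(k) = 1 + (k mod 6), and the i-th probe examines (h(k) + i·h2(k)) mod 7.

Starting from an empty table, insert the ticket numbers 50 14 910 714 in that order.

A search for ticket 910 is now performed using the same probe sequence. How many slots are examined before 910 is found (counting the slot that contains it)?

2

50 hashes to 6; slot 6 is free => place at 6.
14 hashes to 4; slot 4 is free => place at 4.
910 hashes to 4, h2=5; 4 taken => place at 2.
714 hashes to 4, h2=1; 4 taken => place at 5.
Table: [-, -, 910, -, 14, 714, 50]
Lookup 910: h=4, h2=5, probe 4,2 → found at 2.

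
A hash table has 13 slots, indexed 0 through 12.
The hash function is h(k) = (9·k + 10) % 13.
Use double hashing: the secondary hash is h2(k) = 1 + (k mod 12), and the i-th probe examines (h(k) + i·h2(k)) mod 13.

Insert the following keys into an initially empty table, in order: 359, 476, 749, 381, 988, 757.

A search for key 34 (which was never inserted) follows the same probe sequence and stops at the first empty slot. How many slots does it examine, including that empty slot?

5

359 hashes to 4; slot 4 is free -> place at 4.
476 hashes to 4, h2=9; 4 taken -> place at 0.
749 hashes to 4, h2=6; 4 taken -> place at 10.
381 hashes to 7; slot 7 is free -> place at 7.
988 hashes to 10, h2=5; 10 taken -> place at 2.
757 hashes to 11; slot 11 is free -> place at 11.
Table: [476, -, 988, -, 359, -, -, 381, -, -, 749, 757, -]
Lookup 34: h=4, h2=11, probe 4,2,0,11,9 → slot 9 empty, not found.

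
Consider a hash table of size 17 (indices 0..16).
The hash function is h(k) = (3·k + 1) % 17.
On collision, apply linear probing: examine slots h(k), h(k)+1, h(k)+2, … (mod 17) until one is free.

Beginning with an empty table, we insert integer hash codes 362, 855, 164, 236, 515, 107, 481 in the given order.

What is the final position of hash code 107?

362 hashes to 16; slot 16 is free => place at 16.
855 hashes to 16; 16 taken => place at 0.
164 hashes to 0; 0 taken => place at 1.
236 hashes to 12; slot 12 is free => place at 12.
515 hashes to 16; 16,0,1 taken => place at 2.
107 hashes to 16; 16,0,1,2 taken => place at 3.
481 hashes to 16; 16,0,1,2,3 taken => place at 4.
Table: [855, 164, 515, 107, 481, ∅, ∅, ∅, ∅, ∅, ∅, ∅, 236, ∅, ∅, ∅, 362]

3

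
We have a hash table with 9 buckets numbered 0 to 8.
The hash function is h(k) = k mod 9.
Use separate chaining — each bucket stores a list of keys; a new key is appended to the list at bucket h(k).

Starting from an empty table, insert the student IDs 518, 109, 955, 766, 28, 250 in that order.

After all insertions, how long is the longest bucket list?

4

518 -> bucket 5
109 -> bucket 1
955 -> bucket 1 (collision)
766 -> bucket 1 (collision)
28 -> bucket 1 (collision)
250 -> bucket 7
Final buckets:
0: -
1: 109 -> 955 -> 766 -> 28
2: -
3: -
4: -
5: 518
6: -
7: 250
8: -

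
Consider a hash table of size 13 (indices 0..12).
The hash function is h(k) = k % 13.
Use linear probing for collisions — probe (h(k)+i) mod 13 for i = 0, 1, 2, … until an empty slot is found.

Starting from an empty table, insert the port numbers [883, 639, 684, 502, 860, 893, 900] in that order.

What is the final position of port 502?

883 hashes to 12; slot 12 is free -> place at 12.
639 hashes to 2; slot 2 is free -> place at 2.
684 hashes to 8; slot 8 is free -> place at 8.
502 hashes to 8; 8 taken -> place at 9.
860 hashes to 2; 2 taken -> place at 3.
893 hashes to 9; 9 taken -> place at 10.
900 hashes to 3; 3 taken -> place at 4.
Table: [∅, ∅, 639, 860, 900, ∅, ∅, ∅, 684, 502, 893, ∅, 883]

9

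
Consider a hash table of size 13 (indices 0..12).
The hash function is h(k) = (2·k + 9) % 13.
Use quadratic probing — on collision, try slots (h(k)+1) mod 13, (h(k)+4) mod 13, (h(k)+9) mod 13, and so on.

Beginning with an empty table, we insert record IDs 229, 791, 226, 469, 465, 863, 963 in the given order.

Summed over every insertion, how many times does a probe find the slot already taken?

3

229 hashes to 12; slot 12 is free → place at 12.
791 hashes to 5; slot 5 is free → place at 5.
226 hashes to 6; slot 6 is free → place at 6.
469 hashes to 11; slot 11 is free → place at 11.
465 hashes to 3; slot 3 is free → place at 3.
863 hashes to 6; 6 taken → place at 7.
963 hashes to 11; 11,12 taken → place at 2.
Table: [∅, ∅, 963, 465, ∅, 791, 226, 863, ∅, ∅, ∅, 469, 229]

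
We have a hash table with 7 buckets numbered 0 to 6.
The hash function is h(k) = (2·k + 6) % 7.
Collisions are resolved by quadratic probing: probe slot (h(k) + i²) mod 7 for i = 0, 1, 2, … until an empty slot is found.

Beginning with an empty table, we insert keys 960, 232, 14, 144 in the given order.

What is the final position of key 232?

2

960: h=1 → slot 1
232: h=1, probe 1,2 → slot 2
14: h=6 → slot 6
144: h=0 → slot 0
Table: [144, 960, 232, ∅, ∅, ∅, 14]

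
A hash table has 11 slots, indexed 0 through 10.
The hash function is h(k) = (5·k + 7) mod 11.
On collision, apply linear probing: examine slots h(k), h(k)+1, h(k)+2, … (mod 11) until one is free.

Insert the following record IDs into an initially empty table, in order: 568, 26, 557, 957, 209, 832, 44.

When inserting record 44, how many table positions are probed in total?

6

568: h=9 -> slot 9
26: h=5 -> slot 5
557: h=9, probe 9,10 -> slot 10
957: h=7 -> slot 7
209: h=7, probe 7,8 -> slot 8
832: h=9, probe 9,10,0 -> slot 0
44: h=7, probe 7,8,9,10,0,1 -> slot 1
Table: [832, 44, ∅, ∅, ∅, 26, ∅, 957, 209, 568, 557]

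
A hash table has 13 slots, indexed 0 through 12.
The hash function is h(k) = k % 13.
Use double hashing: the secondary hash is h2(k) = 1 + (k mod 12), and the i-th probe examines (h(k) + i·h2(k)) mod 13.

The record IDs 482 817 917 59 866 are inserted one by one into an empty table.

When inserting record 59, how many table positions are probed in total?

482: h=1 -> slot 1
817: h=11 -> slot 11
917: h=7 -> slot 7
59: h=7, h2=12, probe 7,6 -> slot 6
866: h=8 -> slot 8
Table: [∅, 482, ∅, ∅, ∅, ∅, 59, 917, 866, ∅, ∅, 817, ∅]

2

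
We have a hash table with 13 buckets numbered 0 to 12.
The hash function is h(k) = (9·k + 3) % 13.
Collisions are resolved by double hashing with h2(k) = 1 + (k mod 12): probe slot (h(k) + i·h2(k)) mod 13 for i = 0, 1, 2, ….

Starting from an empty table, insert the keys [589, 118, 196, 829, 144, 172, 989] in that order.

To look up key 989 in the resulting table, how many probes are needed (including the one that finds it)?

589: h=0 → slot 0
118: h=12 → slot 12
196: h=12, h2=5, probe 12,4 → slot 4
829: h=2 → slot 2
144: h=12, h2=1, probe 12,0,1 → slot 1
172: h=4, h2=5, probe 4,9 → slot 9
989: h=12, h2=6, probe 12,5 → slot 5
Table: [589, 144, 829, -, 196, 989, -, -, -, 172, -, -, 118]
Lookup 989: h=12, h2=6, probe 12,5 → found at 5.

2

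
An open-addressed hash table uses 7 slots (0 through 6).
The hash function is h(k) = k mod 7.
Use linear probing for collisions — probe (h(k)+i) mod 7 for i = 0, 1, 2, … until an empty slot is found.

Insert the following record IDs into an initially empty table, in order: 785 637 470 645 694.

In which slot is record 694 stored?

785 hashes to 1; slot 1 is free -> place at 1.
637 hashes to 0; slot 0 is free -> place at 0.
470 hashes to 1; 1 taken -> place at 2.
645 hashes to 1; 1,2 taken -> place at 3.
694 hashes to 1; 1,2,3 taken -> place at 4.
Table: [637, 785, 470, 645, 694, ., .]

4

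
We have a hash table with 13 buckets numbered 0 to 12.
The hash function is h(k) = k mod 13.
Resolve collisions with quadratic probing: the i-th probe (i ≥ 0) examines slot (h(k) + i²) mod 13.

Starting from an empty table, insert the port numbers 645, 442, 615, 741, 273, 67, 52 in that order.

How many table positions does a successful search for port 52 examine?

5

Insert 645: h=8, slot 8 empty => index 8.
Insert 442: h=0, slot 0 empty => index 0.
Insert 615: h=4, slot 4 empty => index 4.
Insert 741: h=0, slot 0 occupied => index 1.
Insert 273: h=0, slots 0,1,4 occupied => index 9.
Insert 67: h=2, slot 2 empty => index 2.
Insert 52: h=0, slots 0,1,4,9 occupied => index 3.
Table: [442, 741, 67, 52, 615, ., ., ., 645, 273, ., ., .]
Lookup 52: h=0, probe 0,1,4,9,3 → found at 3.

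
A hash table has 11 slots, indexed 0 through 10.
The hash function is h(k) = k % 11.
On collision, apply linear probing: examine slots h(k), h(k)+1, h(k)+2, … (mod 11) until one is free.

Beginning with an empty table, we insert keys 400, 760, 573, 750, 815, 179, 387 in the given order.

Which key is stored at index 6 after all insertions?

Insert 400: h=4, slot 4 empty -> index 4.
Insert 760: h=1, slot 1 empty -> index 1.
Insert 573: h=1, slot 1 occupied -> index 2.
Insert 750: h=2, slot 2 occupied -> index 3.
Insert 815: h=1, slots 1,2,3,4 occupied -> index 5.
Insert 179: h=3, slots 3,4,5 occupied -> index 6.
Insert 387: h=2, slots 2,3,4,5,6 occupied -> index 7.
Table: [., 760, 573, 750, 400, 815, 179, 387, ., ., .]

179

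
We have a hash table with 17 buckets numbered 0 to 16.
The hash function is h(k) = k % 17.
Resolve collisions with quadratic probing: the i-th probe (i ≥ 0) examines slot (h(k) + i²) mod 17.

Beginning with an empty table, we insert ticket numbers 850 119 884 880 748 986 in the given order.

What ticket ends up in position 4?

850 hashes to 0; slot 0 is free => place at 0.
119 hashes to 0; 0 taken => place at 1.
884 hashes to 0; 0,1 taken => place at 4.
880 hashes to 13; slot 13 is free => place at 13.
748 hashes to 0; 0,1,4 taken => place at 9.
986 hashes to 0; 0,1,4,9 taken => place at 16.
Table: [850, 119, -, -, 884, -, -, -, -, 748, -, -, -, 880, -, -, 986]

884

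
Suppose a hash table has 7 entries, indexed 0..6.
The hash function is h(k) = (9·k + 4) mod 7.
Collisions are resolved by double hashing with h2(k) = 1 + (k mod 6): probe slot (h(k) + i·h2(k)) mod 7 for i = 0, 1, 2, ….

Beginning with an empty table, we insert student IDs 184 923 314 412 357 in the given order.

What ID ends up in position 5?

184 hashes to 1; slot 1 is free => place at 1.
923 hashes to 2; slot 2 is free => place at 2.
314 hashes to 2, h2=3; 2 taken => place at 5.
412 hashes to 2, h2=5; 2 taken => place at 0.
357 hashes to 4; slot 4 is free => place at 4.
Table: [412, 184, 923, —, 357, 314, —]

314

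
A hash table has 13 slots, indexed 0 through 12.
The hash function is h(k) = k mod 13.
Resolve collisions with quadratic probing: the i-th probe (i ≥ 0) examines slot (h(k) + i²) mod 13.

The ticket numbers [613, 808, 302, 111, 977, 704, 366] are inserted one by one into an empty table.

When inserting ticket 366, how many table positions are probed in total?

5

613 hashes to 2; slot 2 is free => place at 2.
808 hashes to 2; 2 taken => place at 3.
302 hashes to 3; 3 taken => place at 4.
111 hashes to 7; slot 7 is free => place at 7.
977 hashes to 2; 2,3 taken => place at 6.
704 hashes to 2; 2,3,6 taken => place at 11.
366 hashes to 2; 2,3,6,11 taken => place at 5.
Table: [∅, ∅, 613, 808, 302, 366, 977, 111, ∅, ∅, ∅, 704, ∅]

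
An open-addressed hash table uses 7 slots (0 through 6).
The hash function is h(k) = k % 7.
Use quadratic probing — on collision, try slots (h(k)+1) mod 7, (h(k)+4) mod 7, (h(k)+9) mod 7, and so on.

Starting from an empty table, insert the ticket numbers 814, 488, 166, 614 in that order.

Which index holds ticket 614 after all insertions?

Insert 814: h=2, slot 2 empty => index 2.
Insert 488: h=5, slot 5 empty => index 5.
Insert 166: h=5, slot 5 occupied => index 6.
Insert 614: h=5, slots 5,6,2 occupied => index 0.
Table: [614, ., 814, ., ., 488, 166]

0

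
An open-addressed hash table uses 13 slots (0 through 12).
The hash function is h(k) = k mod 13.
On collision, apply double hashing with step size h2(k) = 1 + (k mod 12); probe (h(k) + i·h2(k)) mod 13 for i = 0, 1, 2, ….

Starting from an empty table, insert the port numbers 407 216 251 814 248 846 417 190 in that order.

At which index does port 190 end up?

407 hashes to 4; slot 4 is free → place at 4.
216 hashes to 8; slot 8 is free → place at 8.
251 hashes to 4, h2=12; 4 taken → place at 3.
814 hashes to 8, h2=11; 8 taken → place at 6.
248 hashes to 1; slot 1 is free → place at 1.
846 hashes to 1, h2=7; 1,8 taken → place at 2.
417 hashes to 1, h2=10; 1 taken → place at 11.
190 hashes to 8, h2=11; 8,6,4,2 taken → place at 0.
Table: [190, 248, 846, 251, 407, ., 814, ., 216, ., ., 417, .]

0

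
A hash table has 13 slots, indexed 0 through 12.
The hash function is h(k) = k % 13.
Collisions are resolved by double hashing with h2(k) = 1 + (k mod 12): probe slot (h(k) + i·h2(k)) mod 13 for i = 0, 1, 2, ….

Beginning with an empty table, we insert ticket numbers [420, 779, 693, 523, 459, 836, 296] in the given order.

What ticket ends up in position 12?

779

Insert 420: h=4, slot 4 empty → index 4.
Insert 779: h=12, slot 12 empty → index 12.
Insert 693: h=4, h2=10, slot 4 occupied → index 1.
Insert 523: h=3, slot 3 empty → index 3.
Insert 459: h=4, h2=4, slot 4 occupied → index 8.
Insert 836: h=4, h2=9, slot 4 occupied → index 0.
Insert 296: h=10, slot 10 empty → index 10.
Table: [836, 693, -, 523, 420, -, -, -, 459, -, 296, -, 779]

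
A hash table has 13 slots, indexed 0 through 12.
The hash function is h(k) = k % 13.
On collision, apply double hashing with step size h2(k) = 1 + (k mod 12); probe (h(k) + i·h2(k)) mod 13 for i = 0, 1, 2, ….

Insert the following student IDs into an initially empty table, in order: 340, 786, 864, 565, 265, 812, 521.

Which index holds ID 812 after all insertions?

340: h=2 => slot 2
786: h=6 => slot 6
864: h=6, h2=1, probe 6,7 => slot 7
565: h=6, h2=2, probe 6,8 => slot 8
265: h=5 => slot 5
812: h=6, h2=9, probe 6,2,11 => slot 11
521: h=1 => slot 1
Table: [—, 521, 340, —, —, 265, 786, 864, 565, —, —, 812, —]

11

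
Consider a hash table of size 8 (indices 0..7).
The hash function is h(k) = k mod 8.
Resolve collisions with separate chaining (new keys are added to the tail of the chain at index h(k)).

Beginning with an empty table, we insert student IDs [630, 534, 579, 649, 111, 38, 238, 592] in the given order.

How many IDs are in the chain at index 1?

630 → bucket 6
534 → bucket 6 (collision)
579 → bucket 3
649 → bucket 1
111 → bucket 7
38 → bucket 6 (collision)
238 → bucket 6 (collision)
592 → bucket 0
Final buckets:
0: 592
1: 649
2: —
3: 579
4: —
5: —
6: 630 -> 534 -> 38 -> 238
7: 111

1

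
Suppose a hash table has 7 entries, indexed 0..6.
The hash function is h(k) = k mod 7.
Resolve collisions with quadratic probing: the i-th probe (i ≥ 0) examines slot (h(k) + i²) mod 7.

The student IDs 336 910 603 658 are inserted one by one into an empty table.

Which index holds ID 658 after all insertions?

4

336: h=0 → slot 0
910: h=0, probe 0,1 → slot 1
603: h=1, probe 1,2 → slot 2
658: h=0, probe 0,1,4 → slot 4
Table: [336, 910, 603, ∅, 658, ∅, ∅]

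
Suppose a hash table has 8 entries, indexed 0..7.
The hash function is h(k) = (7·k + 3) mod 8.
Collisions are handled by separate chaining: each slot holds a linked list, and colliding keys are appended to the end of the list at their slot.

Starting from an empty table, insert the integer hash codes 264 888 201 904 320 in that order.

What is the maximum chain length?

264 → bucket 3
888 → bucket 3 (collision)
201 → bucket 2
904 → bucket 3 (collision)
320 → bucket 3 (collision)
Final buckets:
0: ∅
1: ∅
2: 201
3: 264 -> 888 -> 904 -> 320
4: ∅
5: ∅
6: ∅
7: ∅

4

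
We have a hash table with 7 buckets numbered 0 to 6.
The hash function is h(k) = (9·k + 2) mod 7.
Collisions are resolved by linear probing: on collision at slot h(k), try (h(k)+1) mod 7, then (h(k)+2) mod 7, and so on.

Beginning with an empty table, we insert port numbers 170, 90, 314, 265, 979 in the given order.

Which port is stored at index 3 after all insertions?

170 hashes to 6; slot 6 is free -> place at 6.
90 hashes to 0; slot 0 is free -> place at 0.
314 hashes to 0; 0 taken -> place at 1.
265 hashes to 0; 0,1 taken -> place at 2.
979 hashes to 0; 0,1,2 taken -> place at 3.
Table: [90, 314, 265, 979, ., ., 170]

979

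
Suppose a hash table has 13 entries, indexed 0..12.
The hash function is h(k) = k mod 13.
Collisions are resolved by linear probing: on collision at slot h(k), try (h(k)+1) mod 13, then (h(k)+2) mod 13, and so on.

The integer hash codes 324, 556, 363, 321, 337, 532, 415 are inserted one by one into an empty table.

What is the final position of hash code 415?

324 hashes to 12; slot 12 is free => place at 12.
556 hashes to 10; slot 10 is free => place at 10.
363 hashes to 12; 12 taken => place at 0.
321 hashes to 9; slot 9 is free => place at 9.
337 hashes to 12; 12,0 taken => place at 1.
532 hashes to 12; 12,0,1 taken => place at 2.
415 hashes to 12; 12,0,1,2 taken => place at 3.
Table: [363, 337, 532, 415, _, _, _, _, _, 321, 556, _, 324]

3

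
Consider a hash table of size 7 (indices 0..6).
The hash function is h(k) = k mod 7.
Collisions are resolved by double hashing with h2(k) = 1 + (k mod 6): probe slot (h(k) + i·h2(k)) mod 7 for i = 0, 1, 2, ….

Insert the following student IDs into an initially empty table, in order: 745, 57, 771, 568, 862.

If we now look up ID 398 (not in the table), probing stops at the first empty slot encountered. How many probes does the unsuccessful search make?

745: h=3 => slot 3
57: h=1 => slot 1
771: h=1, h2=4, probe 1,5 => slot 5
568: h=1, h2=5, probe 1,6 => slot 6
862: h=1, h2=5, probe 1,6,4 => slot 4
Table: [_, 57, _, 745, 862, 771, 568]
Lookup 398: h=6, h2=3, probe 6,2 → slot 2 empty, not found.

2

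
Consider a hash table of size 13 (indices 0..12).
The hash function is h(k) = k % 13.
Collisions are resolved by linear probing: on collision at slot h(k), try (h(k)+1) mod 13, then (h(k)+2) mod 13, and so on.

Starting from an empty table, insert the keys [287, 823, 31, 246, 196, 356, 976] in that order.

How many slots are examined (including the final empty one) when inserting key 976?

3

Insert 287: h=1, slot 1 empty → index 1.
Insert 823: h=4, slot 4 empty → index 4.
Insert 31: h=5, slot 5 empty → index 5.
Insert 246: h=12, slot 12 empty → index 12.
Insert 196: h=1, slot 1 occupied → index 2.
Insert 356: h=5, slot 5 occupied → index 6.
Insert 976: h=1, slots 1,2 occupied → index 3.
Table: [_, 287, 196, 976, 823, 31, 356, _, _, _, _, _, 246]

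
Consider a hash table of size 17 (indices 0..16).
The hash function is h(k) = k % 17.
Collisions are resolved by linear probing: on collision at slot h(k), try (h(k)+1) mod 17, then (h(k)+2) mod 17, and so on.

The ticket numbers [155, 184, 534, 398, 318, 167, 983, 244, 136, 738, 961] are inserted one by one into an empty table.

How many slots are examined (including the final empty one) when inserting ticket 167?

2

155: h=2 → slot 2
184: h=14 → slot 14
534: h=7 → slot 7
398: h=7, probe 7,8 → slot 8
318: h=12 → slot 12
167: h=14, probe 14,15 → slot 15
983: h=14, probe 14,15,16 → slot 16
244: h=6 → slot 6
136: h=0 → slot 0
738: h=7, probe 7,8,9 → slot 9
961: h=9, probe 9,10 → slot 10
Table: [136, -, 155, -, -, -, 244, 534, 398, 738, 961, -, 318, -, 184, 167, 983]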